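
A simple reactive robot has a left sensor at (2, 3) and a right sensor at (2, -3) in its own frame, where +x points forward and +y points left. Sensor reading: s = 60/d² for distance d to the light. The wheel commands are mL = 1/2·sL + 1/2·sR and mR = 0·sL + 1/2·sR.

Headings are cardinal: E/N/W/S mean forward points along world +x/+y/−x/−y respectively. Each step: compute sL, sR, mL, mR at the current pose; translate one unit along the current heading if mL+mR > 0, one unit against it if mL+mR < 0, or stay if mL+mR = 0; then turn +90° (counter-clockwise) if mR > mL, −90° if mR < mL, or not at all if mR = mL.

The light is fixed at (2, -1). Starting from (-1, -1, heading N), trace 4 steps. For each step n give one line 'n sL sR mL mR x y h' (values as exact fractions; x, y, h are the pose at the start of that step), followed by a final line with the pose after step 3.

n=0: pose=(-1,-1,N); sL=3/2, sR=15; mL=33/4, mR=15/2; mL+mR=63/4 → advance +1; mR−mL=-3/4 → turn -1·90°
n=1: pose=(-1,0,E); sL=60/17, sR=12; mL=132/17, mR=6; mL+mR=234/17 → advance +1; mR−mL=-30/17 → turn -1·90°
n=2: pose=(0,0,S); sL=30, sR=30/13; mL=210/13, mR=15/13; mL+mR=225/13 → advance +1; mR−mL=-15 → turn -1·90°
n=3: pose=(0,-1,W); sL=12/5, sR=12/5; mL=12/5, mR=6/5; mL+mR=18/5 → advance +1; mR−mL=-6/5 → turn -1·90°

0 3/2 15 33/4 15/2 -1 -1 N
1 60/17 12 132/17 6 -1 0 E
2 30 30/13 210/13 15/13 0 0 S
3 12/5 12/5 12/5 6/5 0 -1 W
final -1 -1 N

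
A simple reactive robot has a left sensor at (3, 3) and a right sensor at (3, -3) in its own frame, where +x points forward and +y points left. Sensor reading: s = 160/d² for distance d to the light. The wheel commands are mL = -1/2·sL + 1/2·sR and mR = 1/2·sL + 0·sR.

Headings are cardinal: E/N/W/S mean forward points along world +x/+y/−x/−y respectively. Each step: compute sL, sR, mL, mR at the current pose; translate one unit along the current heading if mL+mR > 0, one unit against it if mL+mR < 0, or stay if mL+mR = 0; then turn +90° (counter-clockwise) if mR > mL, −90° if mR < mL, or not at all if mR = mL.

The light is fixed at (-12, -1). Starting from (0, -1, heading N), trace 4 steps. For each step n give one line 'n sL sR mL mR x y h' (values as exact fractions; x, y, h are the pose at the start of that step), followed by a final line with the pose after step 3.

n=0: pose=(0,-1,N); sL=16/9, sR=80/117; mL=-64/117, mR=8/9; mL+mR=40/117 → advance +1; mR−mL=56/39 → turn +1·90°
n=1: pose=(0,0,W); sL=32/17, sR=160/97; mL=-192/1649, mR=16/17; mL+mR=80/97 → advance +1; mR−mL=1744/1649 → turn +1·90°
n=2: pose=(-1,0,S); sL=4/5, sR=40/17; mL=66/85, mR=2/5; mL+mR=20/17 → advance +1; mR−mL=-32/85 → turn -1·90°
n=3: pose=(-1,-1,W); sL=160/73, sR=160/73; mL=0, mR=80/73; mL+mR=80/73 → advance +1; mR−mL=80/73 → turn +1·90°

0 16/9 80/117 -64/117 8/9 0 -1 N
1 32/17 160/97 -192/1649 16/17 0 0 W
2 4/5 40/17 66/85 2/5 -1 0 S
3 160/73 160/73 0 80/73 -1 -1 W
final -2 -1 S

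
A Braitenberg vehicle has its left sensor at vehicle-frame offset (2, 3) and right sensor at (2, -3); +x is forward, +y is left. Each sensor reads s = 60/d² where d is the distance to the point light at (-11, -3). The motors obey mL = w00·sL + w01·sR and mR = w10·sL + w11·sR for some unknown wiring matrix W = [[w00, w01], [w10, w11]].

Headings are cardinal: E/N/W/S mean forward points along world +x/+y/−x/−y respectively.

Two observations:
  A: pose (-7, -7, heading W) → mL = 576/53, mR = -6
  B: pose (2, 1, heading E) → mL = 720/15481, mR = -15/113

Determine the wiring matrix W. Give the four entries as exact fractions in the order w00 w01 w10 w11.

-1 1 0 -1/2

obs A: pose=(-7,-7,W) → sL=60/53, sR=12, mL=576/53, mR=-6
obs B: pose=(2,1,E) → sL=30/137, sR=30/113, mL=720/15481, mR=-15/113
sensor matrix S = [[60/53, 12], [30/137, 30/113]]; det S = -1909440/820493
solve [mL_A; mL_B] = S·[w00; w01] and [mR_A; mR_B] = S·[w10; w11]:
  w00 = -1, w01 = 1, w10 = 0, w11 = -1/2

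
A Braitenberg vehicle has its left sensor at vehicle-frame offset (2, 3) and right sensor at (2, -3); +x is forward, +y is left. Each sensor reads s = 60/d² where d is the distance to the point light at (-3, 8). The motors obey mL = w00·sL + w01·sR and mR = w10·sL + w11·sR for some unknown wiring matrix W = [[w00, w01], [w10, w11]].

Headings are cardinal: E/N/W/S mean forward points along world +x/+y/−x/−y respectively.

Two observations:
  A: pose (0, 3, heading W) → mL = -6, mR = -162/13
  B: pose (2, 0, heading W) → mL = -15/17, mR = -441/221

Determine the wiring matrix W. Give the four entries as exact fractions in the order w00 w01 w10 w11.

0 -1/2 -1/2 -1

obs A: pose=(0,3,W) → sL=12/13, sR=12, mL=-6, mR=-162/13
obs B: pose=(2,0,W) → sL=6/13, sR=30/17, mL=-15/17, mR=-441/221
sensor matrix S = [[12/13, 12], [6/13, 30/17]]; det S = -864/221
solve [mL_A; mL_B] = S·[w00; w01] and [mR_A; mR_B] = S·[w10; w11]:
  w00 = 0, w01 = -1/2, w10 = -1/2, w11 = -1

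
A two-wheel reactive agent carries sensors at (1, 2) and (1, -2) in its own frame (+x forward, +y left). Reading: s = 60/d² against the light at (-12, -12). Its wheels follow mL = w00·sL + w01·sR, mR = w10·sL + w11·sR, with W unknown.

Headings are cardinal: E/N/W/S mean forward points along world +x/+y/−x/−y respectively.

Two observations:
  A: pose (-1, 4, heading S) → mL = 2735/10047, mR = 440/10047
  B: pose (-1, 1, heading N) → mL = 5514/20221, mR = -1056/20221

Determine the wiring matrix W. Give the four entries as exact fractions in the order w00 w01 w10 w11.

obs A: pose=(-1,4,S) → sL=30/197, sR=10/51, mL=2735/10047, mR=440/10047
obs B: pose=(-1,1,N) → sL=60/277, sR=12/73, mL=5514/20221, mR=-1056/20221
sensor matrix S = [[30/197, 10/51], [60/277, 12/73]]; det S = -1180960/67720129
solve [mL_A; mL_B] = S·[w00; w01] and [mR_A; mR_B] = S·[w10; w11]:
  w00 = 1/2, w01 = 1, w10 = -1, w11 = 1

1/2 1 -1 1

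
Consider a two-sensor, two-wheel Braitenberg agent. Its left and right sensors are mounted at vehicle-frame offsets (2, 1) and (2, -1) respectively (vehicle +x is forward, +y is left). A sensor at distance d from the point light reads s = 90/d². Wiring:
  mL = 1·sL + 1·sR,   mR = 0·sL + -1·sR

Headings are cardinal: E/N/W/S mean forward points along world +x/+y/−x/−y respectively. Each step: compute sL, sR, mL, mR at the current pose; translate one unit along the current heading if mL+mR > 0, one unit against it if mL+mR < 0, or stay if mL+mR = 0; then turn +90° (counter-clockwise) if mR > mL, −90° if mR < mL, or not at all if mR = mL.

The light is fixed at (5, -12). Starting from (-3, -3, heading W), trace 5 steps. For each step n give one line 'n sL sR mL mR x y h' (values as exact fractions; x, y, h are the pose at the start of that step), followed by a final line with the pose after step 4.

n=0: pose=(-3,-3,W); sL=45/82, sR=9/20; mL=819/820, mR=-9/20; mL+mR=45/82 → advance +1; mR−mL=-297/205 → turn -1·90°
n=1: pose=(-4,-3,N); sL=90/221, sR=18/37; mL=7308/8177, mR=-18/37; mL+mR=90/221 → advance +1; mR−mL=-11286/8177 → turn -1·90°
n=2: pose=(-4,-2,E); sL=9/17, sR=9/13; mL=270/221, mR=-9/13; mL+mR=9/17 → advance +1; mR−mL=-423/221 → turn -1·90°
n=3: pose=(-3,-2,S); sL=90/113, sR=18/29; mL=4644/3277, mR=-18/29; mL+mR=90/113 → advance +1; mR−mL=-6678/3277 → turn -1·90°
n=4: pose=(-3,-3,W); sL=45/82, sR=9/20; mL=819/820, mR=-9/20; mL+mR=45/82 → advance +1; mR−mL=-297/205 → turn -1·90°

0 45/82 9/20 819/820 -9/20 -3 -3 W
1 90/221 18/37 7308/8177 -18/37 -4 -3 N
2 9/17 9/13 270/221 -9/13 -4 -2 E
3 90/113 18/29 4644/3277 -18/29 -3 -2 S
4 45/82 9/20 819/820 -9/20 -3 -3 W
final -4 -3 N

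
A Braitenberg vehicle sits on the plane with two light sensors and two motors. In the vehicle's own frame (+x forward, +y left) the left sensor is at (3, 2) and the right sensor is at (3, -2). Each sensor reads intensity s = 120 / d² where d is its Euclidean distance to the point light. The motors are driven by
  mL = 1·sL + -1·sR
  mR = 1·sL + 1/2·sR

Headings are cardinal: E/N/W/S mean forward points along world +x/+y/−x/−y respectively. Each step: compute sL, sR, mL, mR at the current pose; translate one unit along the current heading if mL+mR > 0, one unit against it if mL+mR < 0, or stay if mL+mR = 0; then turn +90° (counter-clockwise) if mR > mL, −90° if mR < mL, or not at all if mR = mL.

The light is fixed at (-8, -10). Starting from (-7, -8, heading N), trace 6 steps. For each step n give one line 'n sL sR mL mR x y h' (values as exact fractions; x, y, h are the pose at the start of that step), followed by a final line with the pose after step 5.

n=0: pose=(-7,-8,N); sL=60/13, sR=60/17; mL=240/221, mR=1410/221; mL+mR=1650/221 → advance +1; mR−mL=90/17 → turn +1·90°
n=1: pose=(-7,-7,W); sL=24, sR=120/29; mL=576/29, mR=756/29; mL+mR=1332/29 → advance +1; mR−mL=180/29 → turn +1·90°
n=2: pose=(-8,-7,S); sL=30, sR=30; mL=0, mR=45; mL+mR=45 → advance +1; mR−mL=45 → turn +1·90°
n=3: pose=(-8,-8,E); sL=24/5, sR=40/3; mL=-128/15, mR=172/15; mL+mR=44/15 → advance +1; mR−mL=20 → turn +1·90°
n=4: pose=(-7,-8,N); sL=60/13, sR=60/17; mL=240/221, mR=1410/221; mL+mR=1650/221 → advance +1; mR−mL=90/17 → turn +1·90°
n=5: pose=(-7,-7,W); sL=24, sR=120/29; mL=576/29, mR=756/29; mL+mR=1332/29 → advance +1; mR−mL=180/29 → turn +1·90°

0 60/13 60/17 240/221 1410/221 -7 -8 N
1 24 120/29 576/29 756/29 -7 -7 W
2 30 30 0 45 -8 -7 S
3 24/5 40/3 -128/15 172/15 -8 -8 E
4 60/13 60/17 240/221 1410/221 -7 -8 N
5 24 120/29 576/29 756/29 -7 -7 W
final -8 -7 S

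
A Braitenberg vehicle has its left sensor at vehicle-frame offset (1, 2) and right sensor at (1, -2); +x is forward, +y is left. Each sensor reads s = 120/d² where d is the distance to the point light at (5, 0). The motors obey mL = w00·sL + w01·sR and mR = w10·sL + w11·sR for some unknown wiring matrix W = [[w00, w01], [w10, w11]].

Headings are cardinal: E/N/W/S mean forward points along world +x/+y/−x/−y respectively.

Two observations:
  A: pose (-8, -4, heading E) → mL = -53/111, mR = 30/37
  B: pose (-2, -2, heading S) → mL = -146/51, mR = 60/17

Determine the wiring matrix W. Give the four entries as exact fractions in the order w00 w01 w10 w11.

-1 1/2 1 0

obs A: pose=(-8,-4,E) → sL=30/37, sR=2/3, mL=-53/111, mR=30/37
obs B: pose=(-2,-2,S) → sL=60/17, sR=4/3, mL=-146/51, mR=60/17
sensor matrix S = [[30/37, 2/3], [60/17, 4/3]]; det S = -800/629
solve [mL_A; mL_B] = S·[w00; w01] and [mR_A; mR_B] = S·[w10; w11]:
  w00 = -1, w01 = 1/2, w10 = 1, w11 = 0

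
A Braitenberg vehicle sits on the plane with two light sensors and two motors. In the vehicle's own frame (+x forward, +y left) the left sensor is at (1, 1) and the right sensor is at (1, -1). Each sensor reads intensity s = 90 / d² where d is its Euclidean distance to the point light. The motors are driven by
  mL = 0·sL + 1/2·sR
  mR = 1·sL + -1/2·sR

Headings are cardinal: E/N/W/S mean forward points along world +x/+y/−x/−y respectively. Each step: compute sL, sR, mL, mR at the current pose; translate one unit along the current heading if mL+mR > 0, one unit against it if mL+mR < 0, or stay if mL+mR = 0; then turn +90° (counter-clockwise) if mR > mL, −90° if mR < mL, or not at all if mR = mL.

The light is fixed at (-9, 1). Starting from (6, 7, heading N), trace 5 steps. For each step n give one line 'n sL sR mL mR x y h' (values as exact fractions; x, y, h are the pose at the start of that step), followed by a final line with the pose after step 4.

0 18/49 18/61 9/61 657/2989 6 7 N
1 45/116 9/26 9/52 81/377 6 8 W
2 10/29 18/41 9/41 149/1189 5 8 S
3 45/97 45/109 45/218 5445/21146 5 7 W
4 90/221 90/169 45/169 405/2873 4 7 S
final 4 6 W

n=0: pose=(6,7,N); sL=18/49, sR=18/61; mL=9/61, mR=657/2989; mL+mR=18/49 → advance +1; mR−mL=216/2989 → turn +1·90°
n=1: pose=(6,8,W); sL=45/116, sR=9/26; mL=9/52, mR=81/377; mL+mR=45/116 → advance +1; mR−mL=63/1508 → turn +1·90°
n=2: pose=(5,8,S); sL=10/29, sR=18/41; mL=9/41, mR=149/1189; mL+mR=10/29 → advance +1; mR−mL=-112/1189 → turn -1·90°
n=3: pose=(5,7,W); sL=45/97, sR=45/109; mL=45/218, mR=5445/21146; mL+mR=45/97 → advance +1; mR−mL=540/10573 → turn +1·90°
n=4: pose=(4,7,S); sL=90/221, sR=90/169; mL=45/169, mR=405/2873; mL+mR=90/221 → advance +1; mR−mL=-360/2873 → turn -1·90°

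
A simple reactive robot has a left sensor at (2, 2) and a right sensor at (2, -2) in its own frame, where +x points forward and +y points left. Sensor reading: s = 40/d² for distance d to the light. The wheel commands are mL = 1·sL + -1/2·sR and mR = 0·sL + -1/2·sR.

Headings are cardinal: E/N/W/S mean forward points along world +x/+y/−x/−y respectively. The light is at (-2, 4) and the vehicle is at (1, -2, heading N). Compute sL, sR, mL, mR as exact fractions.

40/17 40/41 1300/697 -20/41

left sensor world pos  = (-1, 0); dL² = 17
right sensor world pos = (3, 0); dR² = 41
sL = 40/17 = 40/17
sR = 40/41 = 40/41
mL = 1·sL + -1/2·sR = 1300/697
mR = 0·sL + -1/2·sR = -20/41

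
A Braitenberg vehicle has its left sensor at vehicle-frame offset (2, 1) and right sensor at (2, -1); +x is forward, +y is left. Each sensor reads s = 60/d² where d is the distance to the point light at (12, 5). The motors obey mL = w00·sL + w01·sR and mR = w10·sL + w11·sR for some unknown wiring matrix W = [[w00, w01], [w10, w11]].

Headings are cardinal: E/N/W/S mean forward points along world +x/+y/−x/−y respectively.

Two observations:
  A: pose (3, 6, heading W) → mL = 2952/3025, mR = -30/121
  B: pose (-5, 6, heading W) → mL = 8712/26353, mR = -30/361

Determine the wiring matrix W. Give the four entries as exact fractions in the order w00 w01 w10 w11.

1 1 -1/2 0

obs A: pose=(3,6,W) → sL=60/121, sR=12/25, mL=2952/3025, mR=-30/121
obs B: pose=(-5,6,W) → sL=60/361, sR=12/73, mL=8712/26353, mR=-30/361
sensor matrix S = [[60/121, 12/25], [60/361, 12/73]]; det S = 27648/15943565
solve [mL_A; mL_B] = S·[w00; w01] and [mR_A; mR_B] = S·[w10; w11]:
  w00 = 1, w01 = 1, w10 = -1/2, w11 = 0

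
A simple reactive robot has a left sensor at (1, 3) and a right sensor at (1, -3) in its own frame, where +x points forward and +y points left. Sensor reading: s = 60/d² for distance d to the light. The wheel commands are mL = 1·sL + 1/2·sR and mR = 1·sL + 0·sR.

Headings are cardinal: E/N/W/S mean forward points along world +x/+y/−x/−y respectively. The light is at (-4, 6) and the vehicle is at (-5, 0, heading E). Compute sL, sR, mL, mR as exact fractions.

20/3 20/27 190/27 20/3

left sensor world pos  = (-4, 3); dL² = 9
right sensor world pos = (-4, -3); dR² = 81
sL = 60/9 = 20/3
sR = 60/81 = 20/27
mL = 1·sL + 1/2·sR = 190/27
mR = 1·sL + 0·sR = 20/3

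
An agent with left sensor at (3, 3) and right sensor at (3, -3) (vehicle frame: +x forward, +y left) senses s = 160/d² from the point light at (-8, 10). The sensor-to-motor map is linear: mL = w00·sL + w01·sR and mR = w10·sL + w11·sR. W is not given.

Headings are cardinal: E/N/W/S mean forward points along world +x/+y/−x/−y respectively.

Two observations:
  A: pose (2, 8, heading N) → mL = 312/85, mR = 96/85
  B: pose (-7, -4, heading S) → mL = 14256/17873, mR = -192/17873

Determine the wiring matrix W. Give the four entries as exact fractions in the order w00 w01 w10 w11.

obs A: pose=(2,8,N) → sL=16/5, sR=16/17, mL=312/85, mR=96/85
obs B: pose=(-7,-4,S) → sL=32/61, sR=160/293, mL=14256/17873, mR=-192/17873
sensor matrix S = [[16/5, 16/17], [32/61, 160/293]]; det S = 380928/303841
solve [mL_A; mL_B] = S·[w00; w01] and [mR_A; mR_B] = S·[w10; w11]:
  w00 = 1, w01 = 1/2, w10 = 1/2, w11 = -1/2

1 1/2 1/2 -1/2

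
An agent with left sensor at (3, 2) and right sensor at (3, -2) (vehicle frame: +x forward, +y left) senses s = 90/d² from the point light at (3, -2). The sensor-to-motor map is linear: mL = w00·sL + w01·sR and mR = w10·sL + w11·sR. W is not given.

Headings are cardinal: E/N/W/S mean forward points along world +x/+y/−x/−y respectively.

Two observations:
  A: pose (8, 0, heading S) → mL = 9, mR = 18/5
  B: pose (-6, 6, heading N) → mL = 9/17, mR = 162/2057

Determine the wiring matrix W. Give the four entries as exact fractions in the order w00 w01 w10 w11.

obs A: pose=(8,0,S) → sL=9/5, sR=9, mL=9, mR=18/5
obs B: pose=(-6,6,N) → sL=45/121, sR=9/17, mL=9/17, mR=162/2057
sensor matrix S = [[9/5, 9], [45/121, 9/17]]; det S = -24624/10285
solve [mL_A; mL_B] = S·[w00; w01] and [mR_A; mR_B] = S·[w10; w11]:
  w00 = 0, w01 = 1, w10 = -1/2, w11 = 1/2

0 1 -1/2 1/2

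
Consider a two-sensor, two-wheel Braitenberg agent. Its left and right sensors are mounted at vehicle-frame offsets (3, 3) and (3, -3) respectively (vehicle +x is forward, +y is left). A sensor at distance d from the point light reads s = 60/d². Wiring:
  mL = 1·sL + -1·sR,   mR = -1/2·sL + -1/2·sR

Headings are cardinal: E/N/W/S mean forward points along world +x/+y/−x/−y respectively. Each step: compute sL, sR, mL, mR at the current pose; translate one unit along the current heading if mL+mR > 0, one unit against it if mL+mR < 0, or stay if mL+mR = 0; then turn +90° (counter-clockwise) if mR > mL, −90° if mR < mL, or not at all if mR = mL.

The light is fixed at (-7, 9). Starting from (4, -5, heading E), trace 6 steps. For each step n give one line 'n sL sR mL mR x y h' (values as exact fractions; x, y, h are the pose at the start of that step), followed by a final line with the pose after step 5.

0 60/317 12/97 2016/30749 -4812/30749 4 -5 E
1 30/229 30/169 -1800/38701 -5970/38701 3 -5 S
2 12/61 60/149 -1872/9089 -2724/9089 3 -4 W
3 15/41 15/74 495/3034 -1725/6068 4 -4 N
4 60/317 12/97 2016/30749 -4812/30749 4 -5 E
5 30/229 30/169 -1800/38701 -5970/38701 3 -5 S
final 3 -4 W

n=0: pose=(4,-5,E); sL=60/317, sR=12/97; mL=2016/30749, mR=-4812/30749; mL+mR=-2796/30749 → advance -1; mR−mL=-6828/30749 → turn -1·90°
n=1: pose=(3,-5,S); sL=30/229, sR=30/169; mL=-1800/38701, mR=-5970/38701; mL+mR=-7770/38701 → advance -1; mR−mL=-4170/38701 → turn -1·90°
n=2: pose=(3,-4,W); sL=12/61, sR=60/149; mL=-1872/9089, mR=-2724/9089; mL+mR=-4596/9089 → advance -1; mR−mL=-852/9089 → turn -1·90°
n=3: pose=(4,-4,N); sL=15/41, sR=15/74; mL=495/3034, mR=-1725/6068; mL+mR=-735/6068 → advance -1; mR−mL=-2715/6068 → turn -1·90°
n=4: pose=(4,-5,E); sL=60/317, sR=12/97; mL=2016/30749, mR=-4812/30749; mL+mR=-2796/30749 → advance -1; mR−mL=-6828/30749 → turn -1·90°
n=5: pose=(3,-5,S); sL=30/229, sR=30/169; mL=-1800/38701, mR=-5970/38701; mL+mR=-7770/38701 → advance -1; mR−mL=-4170/38701 → turn -1·90°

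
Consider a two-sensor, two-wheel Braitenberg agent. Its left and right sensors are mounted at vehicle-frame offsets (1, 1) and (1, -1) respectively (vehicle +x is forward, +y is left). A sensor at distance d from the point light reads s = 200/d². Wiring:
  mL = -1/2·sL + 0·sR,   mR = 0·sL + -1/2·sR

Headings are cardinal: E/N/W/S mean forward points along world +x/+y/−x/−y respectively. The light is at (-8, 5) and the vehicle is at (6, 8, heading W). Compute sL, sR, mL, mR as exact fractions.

left sensor world pos  = (5, 7); dL² = 173
right sensor world pos = (5, 9); dR² = 185
sL = 200/173 = 200/173
sR = 200/185 = 40/37
mL = -1/2·sL + 0·sR = -100/173
mR = 0·sL + -1/2·sR = -20/37

200/173 40/37 -100/173 -20/37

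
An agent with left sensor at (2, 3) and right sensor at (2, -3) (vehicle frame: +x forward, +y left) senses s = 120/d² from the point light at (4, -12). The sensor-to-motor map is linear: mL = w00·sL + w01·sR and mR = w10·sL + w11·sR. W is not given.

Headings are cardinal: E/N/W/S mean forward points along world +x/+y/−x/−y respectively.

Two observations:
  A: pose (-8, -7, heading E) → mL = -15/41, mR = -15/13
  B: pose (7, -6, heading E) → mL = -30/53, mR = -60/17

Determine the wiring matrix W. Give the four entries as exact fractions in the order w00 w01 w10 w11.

-1/2 0 0 -1

obs A: pose=(-8,-7,E) → sL=30/41, sR=15/13, mL=-15/41, mR=-15/13
obs B: pose=(7,-6,E) → sL=60/53, sR=60/17, mL=-30/53, mR=-60/17
sensor matrix S = [[30/41, 15/13], [60/53, 60/17]]; det S = 612900/480233
solve [mL_A; mL_B] = S·[w00; w01] and [mR_A; mR_B] = S·[w10; w11]:
  w00 = -1/2, w01 = 0, w10 = 0, w11 = -1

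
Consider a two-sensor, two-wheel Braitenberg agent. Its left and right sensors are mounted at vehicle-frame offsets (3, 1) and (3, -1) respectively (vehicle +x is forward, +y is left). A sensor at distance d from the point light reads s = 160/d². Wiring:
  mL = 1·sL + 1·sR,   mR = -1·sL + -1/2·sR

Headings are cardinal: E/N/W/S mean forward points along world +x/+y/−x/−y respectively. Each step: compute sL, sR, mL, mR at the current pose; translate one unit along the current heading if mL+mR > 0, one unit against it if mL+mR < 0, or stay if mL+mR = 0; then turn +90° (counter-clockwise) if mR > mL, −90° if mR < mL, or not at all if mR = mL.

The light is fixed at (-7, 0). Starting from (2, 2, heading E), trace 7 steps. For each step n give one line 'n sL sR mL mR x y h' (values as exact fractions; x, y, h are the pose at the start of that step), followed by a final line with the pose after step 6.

0 160/153 32/29 9536/4437 -7088/4437 2 2 E
1 80/61 80/41 8160/2501 -5720/2501 3 2 S
2 160/49 160/53 16320/2597 -12400/2597 3 1 W
3 2 40/29 98/29 -78/29 2 1 N
4 160/153 32/29 9536/4437 -7088/4437 2 2 E
5 80/61 80/41 8160/2501 -5720/2501 3 2 S
6 160/49 160/53 16320/2597 -12400/2597 3 1 W
final 2 1 N

n=0: pose=(2,2,E); sL=160/153, sR=32/29; mL=9536/4437, mR=-7088/4437; mL+mR=16/29 → advance +1; mR−mL=-16624/4437 → turn -1·90°
n=1: pose=(3,2,S); sL=80/61, sR=80/41; mL=8160/2501, mR=-5720/2501; mL+mR=40/41 → advance +1; mR−mL=-13880/2501 → turn -1·90°
n=2: pose=(3,1,W); sL=160/49, sR=160/53; mL=16320/2597, mR=-12400/2597; mL+mR=80/53 → advance +1; mR−mL=-28720/2597 → turn -1·90°
n=3: pose=(2,1,N); sL=2, sR=40/29; mL=98/29, mR=-78/29; mL+mR=20/29 → advance +1; mR−mL=-176/29 → turn -1·90°
n=4: pose=(2,2,E); sL=160/153, sR=32/29; mL=9536/4437, mR=-7088/4437; mL+mR=16/29 → advance +1; mR−mL=-16624/4437 → turn -1·90°
n=5: pose=(3,2,S); sL=80/61, sR=80/41; mL=8160/2501, mR=-5720/2501; mL+mR=40/41 → advance +1; mR−mL=-13880/2501 → turn -1·90°
n=6: pose=(3,1,W); sL=160/49, sR=160/53; mL=16320/2597, mR=-12400/2597; mL+mR=80/53 → advance +1; mR−mL=-28720/2597 → turn -1·90°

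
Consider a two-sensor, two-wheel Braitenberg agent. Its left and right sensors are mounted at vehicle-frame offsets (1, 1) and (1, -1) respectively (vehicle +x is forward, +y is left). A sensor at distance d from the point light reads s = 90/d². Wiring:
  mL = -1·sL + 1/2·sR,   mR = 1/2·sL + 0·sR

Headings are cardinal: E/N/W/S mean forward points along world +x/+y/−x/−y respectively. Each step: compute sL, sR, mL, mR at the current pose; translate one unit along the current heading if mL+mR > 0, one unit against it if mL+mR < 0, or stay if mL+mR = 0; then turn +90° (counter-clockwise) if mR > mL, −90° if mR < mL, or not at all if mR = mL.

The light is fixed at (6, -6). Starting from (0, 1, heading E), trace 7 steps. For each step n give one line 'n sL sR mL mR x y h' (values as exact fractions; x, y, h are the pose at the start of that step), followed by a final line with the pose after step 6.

n=0: pose=(0,1,E); sL=90/89, sR=90/61; mL=-1485/5429, mR=45/89; mL+mR=1260/5429 → advance +1; mR−mL=4230/5429 → turn +1·90°
n=1: pose=(1,1,N); sL=9/10, sR=9/8; mL=-27/80, mR=9/20; mL+mR=9/80 → advance +1; mR−mL=63/80 → turn +1·90°
n=2: pose=(1,2,W); sL=18/17, sR=10/13; mL=-149/221, mR=9/17; mL+mR=-32/221 → advance -1; mR−mL=266/221 → turn +1·90°
n=3: pose=(2,2,S); sL=45/29, sR=45/37; mL=-2025/2146, mR=45/58; mL+mR=-180/1073 → advance -1; mR−mL=1845/1073 → turn +1·90°
n=4: pose=(2,3,E); sL=90/109, sR=90/73; mL=-1665/7957, mR=45/109; mL+mR=1620/7957 → advance +1; mR−mL=4950/7957 → turn +1·90°
n=5: pose=(3,3,N); sL=45/58, sR=45/52; mL=-1035/3016, mR=45/116; mL+mR=135/3016 → advance +1; mR−mL=2205/3016 → turn +1·90°
n=6: pose=(3,4,W); sL=90/97, sR=90/137; mL=-7965/13289, mR=45/97; mL+mR=-1800/13289 → advance -1; mR−mL=14130/13289 → turn +1·90°

0 90/89 90/61 -1485/5429 45/89 0 1 E
1 9/10 9/8 -27/80 9/20 1 1 N
2 18/17 10/13 -149/221 9/17 1 2 W
3 45/29 45/37 -2025/2146 45/58 2 2 S
4 90/109 90/73 -1665/7957 45/109 2 3 E
5 45/58 45/52 -1035/3016 45/116 3 3 N
6 90/97 90/137 -7965/13289 45/97 3 4 W
final 4 4 S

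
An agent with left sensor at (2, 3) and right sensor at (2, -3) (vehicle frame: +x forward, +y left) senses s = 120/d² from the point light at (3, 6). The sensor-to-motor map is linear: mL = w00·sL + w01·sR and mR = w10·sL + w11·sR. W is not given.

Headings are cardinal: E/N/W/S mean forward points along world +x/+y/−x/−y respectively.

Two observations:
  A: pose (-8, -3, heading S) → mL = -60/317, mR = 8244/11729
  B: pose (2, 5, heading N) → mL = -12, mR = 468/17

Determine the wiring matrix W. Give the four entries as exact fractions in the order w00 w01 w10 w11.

0 -1/2 1/2 1

obs A: pose=(-8,-3,S) → sL=24/37, sR=120/317, mL=-60/317, mR=8244/11729
obs B: pose=(2,5,N) → sL=120/17, sR=24, mL=-12, mR=468/17
sensor matrix S = [[24/37, 120/317], [120/17, 24]]; det S = 2571264/199393
solve [mL_A; mL_B] = S·[w00; w01] and [mR_A; mR_B] = S·[w10; w11]:
  w00 = 0, w01 = -1/2, w10 = 1/2, w11 = 1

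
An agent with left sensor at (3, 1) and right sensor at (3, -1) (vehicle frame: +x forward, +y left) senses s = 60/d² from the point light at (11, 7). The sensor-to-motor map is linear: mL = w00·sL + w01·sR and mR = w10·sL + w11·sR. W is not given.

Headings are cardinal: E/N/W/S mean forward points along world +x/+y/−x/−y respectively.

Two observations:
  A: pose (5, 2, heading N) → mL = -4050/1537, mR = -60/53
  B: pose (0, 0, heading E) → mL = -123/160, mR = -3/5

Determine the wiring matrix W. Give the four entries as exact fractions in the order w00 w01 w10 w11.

-1/2 -1 -1 0

obs A: pose=(5,2,N) → sL=60/53, sR=60/29, mL=-4050/1537, mR=-60/53
obs B: pose=(0,0,E) → sL=3/5, sR=15/32, mL=-123/160, mR=-3/5
sensor matrix S = [[60/53, 60/29], [3/5, 15/32]]; det S = -8739/12296
solve [mL_A; mL_B] = S·[w00; w01] and [mR_A; mR_B] = S·[w10; w11]:
  w00 = -1/2, w01 = -1, w10 = -1, w11 = 0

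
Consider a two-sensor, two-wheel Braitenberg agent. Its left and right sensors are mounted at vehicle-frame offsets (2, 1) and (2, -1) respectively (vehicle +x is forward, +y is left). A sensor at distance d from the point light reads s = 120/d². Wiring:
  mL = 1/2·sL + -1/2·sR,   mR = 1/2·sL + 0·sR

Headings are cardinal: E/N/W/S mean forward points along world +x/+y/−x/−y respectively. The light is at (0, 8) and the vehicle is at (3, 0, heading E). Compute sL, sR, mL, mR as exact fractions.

left sensor world pos  = (5, 1); dL² = 74
right sensor world pos = (5, -1); dR² = 106
sL = 120/74 = 60/37
sR = 120/106 = 60/53
mL = 1/2·sL + -1/2·sR = 480/1961
mR = 1/2·sL + 0·sR = 30/37

60/37 60/53 480/1961 30/37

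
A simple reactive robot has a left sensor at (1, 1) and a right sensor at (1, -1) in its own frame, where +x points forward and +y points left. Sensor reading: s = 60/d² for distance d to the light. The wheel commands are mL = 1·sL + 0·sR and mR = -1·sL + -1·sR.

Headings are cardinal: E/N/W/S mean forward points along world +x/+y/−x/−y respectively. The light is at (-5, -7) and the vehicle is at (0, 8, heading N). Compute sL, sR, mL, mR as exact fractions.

15/68 15/73 15/68 -2115/4964

left sensor world pos  = (-1, 9); dL² = 272
right sensor world pos = (1, 9); dR² = 292
sL = 60/272 = 15/68
sR = 60/292 = 15/73
mL = 1·sL + 0·sR = 15/68
mR = -1·sL + -1·sR = -2115/4964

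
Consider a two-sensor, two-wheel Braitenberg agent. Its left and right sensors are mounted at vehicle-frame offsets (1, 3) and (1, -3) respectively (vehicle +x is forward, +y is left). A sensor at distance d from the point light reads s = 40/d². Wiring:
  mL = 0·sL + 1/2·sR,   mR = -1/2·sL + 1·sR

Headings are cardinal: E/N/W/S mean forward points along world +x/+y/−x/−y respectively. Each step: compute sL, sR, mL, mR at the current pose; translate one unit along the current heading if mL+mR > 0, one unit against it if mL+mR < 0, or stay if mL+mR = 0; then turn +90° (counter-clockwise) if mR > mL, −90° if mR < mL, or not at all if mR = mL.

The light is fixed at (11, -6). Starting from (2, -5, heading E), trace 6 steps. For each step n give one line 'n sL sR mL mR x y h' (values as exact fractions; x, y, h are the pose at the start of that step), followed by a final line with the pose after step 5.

0 1/2 10/17 5/17 23/68 2 -5 E
1 8/25 40/29 20/29 884/725 3 -5 N
2 20/41 20/53 10/53 290/2173 3 -4 W
3 40/153 8/9 4/9 116/153 2 -4 N
4 2/5 5/17 5/34 8/85 2 -3 W
5 8/37 8/13 4/13 244/481 1 -3 N
final 1 -2 W

n=0: pose=(2,-5,E); sL=1/2, sR=10/17; mL=5/17, mR=23/68; mL+mR=43/68 → advance +1; mR−mL=3/68 → turn +1·90°
n=1: pose=(3,-5,N); sL=8/25, sR=40/29; mL=20/29, mR=884/725; mL+mR=1384/725 → advance +1; mR−mL=384/725 → turn +1·90°
n=2: pose=(3,-4,W); sL=20/41, sR=20/53; mL=10/53, mR=290/2173; mL+mR=700/2173 → advance +1; mR−mL=-120/2173 → turn -1·90°
n=3: pose=(2,-4,N); sL=40/153, sR=8/9; mL=4/9, mR=116/153; mL+mR=184/153 → advance +1; mR−mL=16/51 → turn +1·90°
n=4: pose=(2,-3,W); sL=2/5, sR=5/17; mL=5/34, mR=8/85; mL+mR=41/170 → advance +1; mR−mL=-9/170 → turn -1·90°
n=5: pose=(1,-3,N); sL=8/37, sR=8/13; mL=4/13, mR=244/481; mL+mR=392/481 → advance +1; mR−mL=96/481 → turn +1·90°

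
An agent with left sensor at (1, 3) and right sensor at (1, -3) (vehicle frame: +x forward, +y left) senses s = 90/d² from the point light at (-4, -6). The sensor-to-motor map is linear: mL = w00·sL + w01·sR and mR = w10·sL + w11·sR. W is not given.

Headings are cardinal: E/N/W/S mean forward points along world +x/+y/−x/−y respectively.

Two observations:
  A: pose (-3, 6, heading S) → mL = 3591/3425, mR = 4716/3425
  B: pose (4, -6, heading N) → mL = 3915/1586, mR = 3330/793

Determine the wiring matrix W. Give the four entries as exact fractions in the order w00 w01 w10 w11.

obs A: pose=(-3,6,S) → sL=90/137, sR=18/25, mL=3591/3425, mR=4716/3425
obs B: pose=(4,-6,N) → sL=45/13, sR=45/61, mL=3915/1586, mR=3330/793
sensor matrix S = [[90/137, 18/25], [45/13, 45/61]]; det S = -1090584/543205
solve [mL_A; mL_B] = S·[w00; w01] and [mR_A; mR_B] = S·[w10; w11]:
  w00 = 1/2, w01 = 1, w10 = 1, w11 = 1

1/2 1 1 1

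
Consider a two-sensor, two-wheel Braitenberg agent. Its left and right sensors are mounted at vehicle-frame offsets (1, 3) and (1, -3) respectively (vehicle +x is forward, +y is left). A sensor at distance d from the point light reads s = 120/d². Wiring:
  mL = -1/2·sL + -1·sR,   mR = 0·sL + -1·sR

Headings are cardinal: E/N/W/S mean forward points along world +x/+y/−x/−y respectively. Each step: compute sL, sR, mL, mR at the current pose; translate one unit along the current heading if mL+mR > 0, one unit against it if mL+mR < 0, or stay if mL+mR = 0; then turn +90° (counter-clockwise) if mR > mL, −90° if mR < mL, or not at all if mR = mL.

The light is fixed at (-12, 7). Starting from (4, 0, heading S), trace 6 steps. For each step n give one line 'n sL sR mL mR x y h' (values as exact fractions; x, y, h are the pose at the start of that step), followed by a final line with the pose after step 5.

0 24/85 120/233 -12996/19805 -120/233 4 0 S
1 60/149 12/37 -2898/5513 -12/37 4 1 E
2 120/169 120/349 -41220/58981 -120/349 3 1 N
3 15/37 30/53 -3015/3922 -30/53 3 0 W
4 24/85 120/233 -12996/19805 -120/233 4 0 S
5 60/149 12/37 -2898/5513 -12/37 4 1 E
final 3 1 N

n=0: pose=(4,0,S); sL=24/85, sR=120/233; mL=-12996/19805, mR=-120/233; mL+mR=-23196/19805 → advance -1; mR−mL=12/85 → turn +1·90°
n=1: pose=(4,1,E); sL=60/149, sR=12/37; mL=-2898/5513, mR=-12/37; mL+mR=-4686/5513 → advance -1; mR−mL=30/149 → turn +1·90°
n=2: pose=(3,1,N); sL=120/169, sR=120/349; mL=-41220/58981, mR=-120/349; mL+mR=-61500/58981 → advance -1; mR−mL=60/169 → turn +1·90°
n=3: pose=(3,0,W); sL=15/37, sR=30/53; mL=-3015/3922, mR=-30/53; mL+mR=-5235/3922 → advance -1; mR−mL=15/74 → turn +1·90°
n=4: pose=(4,0,S); sL=24/85, sR=120/233; mL=-12996/19805, mR=-120/233; mL+mR=-23196/19805 → advance -1; mR−mL=12/85 → turn +1·90°
n=5: pose=(4,1,E); sL=60/149, sR=12/37; mL=-2898/5513, mR=-12/37; mL+mR=-4686/5513 → advance -1; mR−mL=30/149 → turn +1·90°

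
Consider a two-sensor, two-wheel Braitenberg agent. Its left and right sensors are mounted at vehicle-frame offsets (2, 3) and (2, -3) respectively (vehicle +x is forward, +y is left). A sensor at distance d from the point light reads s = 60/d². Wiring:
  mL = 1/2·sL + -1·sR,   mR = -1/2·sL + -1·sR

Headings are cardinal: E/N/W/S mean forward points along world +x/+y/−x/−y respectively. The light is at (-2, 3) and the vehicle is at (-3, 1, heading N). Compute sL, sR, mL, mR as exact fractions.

left sensor world pos  = (-6, 3); dL² = 16
right sensor world pos = (0, 3); dR² = 4
sL = 60/16 = 15/4
sR = 60/4 = 15
mL = 1/2·sL + -1·sR = -105/8
mR = -1/2·sL + -1·sR = -135/8

15/4 15 -105/8 -135/8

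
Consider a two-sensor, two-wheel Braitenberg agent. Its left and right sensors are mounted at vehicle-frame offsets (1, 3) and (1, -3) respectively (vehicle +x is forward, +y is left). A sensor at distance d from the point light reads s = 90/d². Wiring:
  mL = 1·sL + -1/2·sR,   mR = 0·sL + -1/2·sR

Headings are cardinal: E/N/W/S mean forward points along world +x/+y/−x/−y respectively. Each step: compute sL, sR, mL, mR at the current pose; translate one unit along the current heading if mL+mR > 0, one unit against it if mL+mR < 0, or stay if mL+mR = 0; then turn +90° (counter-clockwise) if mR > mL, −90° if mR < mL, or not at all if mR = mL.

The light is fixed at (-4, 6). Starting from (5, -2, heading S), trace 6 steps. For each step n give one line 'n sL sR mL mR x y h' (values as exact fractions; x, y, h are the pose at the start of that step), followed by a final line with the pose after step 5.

0 2/5 10/13 1/65 -5/13 5 -2 S
1 45/82 9/8 -9/656 -9/16 5 -1 W
2 18/17 18/41 585/697 -9/41 6 -1 N
3 9/13 45/101 1233/2626 -45/202 6 0 E
4 18/49 90/113 -171/5537 -45/113 7 0 S
5 45/82 45/52 495/4264 -45/104 7 1 W
final 8 1 N

n=0: pose=(5,-2,S); sL=2/5, sR=10/13; mL=1/65, mR=-5/13; mL+mR=-24/65 → advance -1; mR−mL=-2/5 → turn -1·90°
n=1: pose=(5,-1,W); sL=45/82, sR=9/8; mL=-9/656, mR=-9/16; mL+mR=-189/328 → advance -1; mR−mL=-45/82 → turn -1·90°
n=2: pose=(6,-1,N); sL=18/17, sR=18/41; mL=585/697, mR=-9/41; mL+mR=432/697 → advance +1; mR−mL=-18/17 → turn -1·90°
n=3: pose=(6,0,E); sL=9/13, sR=45/101; mL=1233/2626, mR=-45/202; mL+mR=324/1313 → advance +1; mR−mL=-9/13 → turn -1·90°
n=4: pose=(7,0,S); sL=18/49, sR=90/113; mL=-171/5537, mR=-45/113; mL+mR=-2376/5537 → advance -1; mR−mL=-18/49 → turn -1·90°
n=5: pose=(7,1,W); sL=45/82, sR=45/52; mL=495/4264, mR=-45/104; mL+mR=-675/2132 → advance -1; mR−mL=-45/82 → turn -1·90°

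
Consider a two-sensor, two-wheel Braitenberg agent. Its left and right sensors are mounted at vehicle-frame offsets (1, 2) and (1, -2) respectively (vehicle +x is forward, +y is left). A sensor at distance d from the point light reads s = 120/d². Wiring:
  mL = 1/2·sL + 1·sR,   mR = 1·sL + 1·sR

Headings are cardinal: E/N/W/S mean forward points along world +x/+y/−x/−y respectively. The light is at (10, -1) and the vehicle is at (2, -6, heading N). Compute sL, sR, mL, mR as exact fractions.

30/29 30/13 1065/377 1260/377

left sensor world pos  = (0, -5); dL² = 116
right sensor world pos = (4, -5); dR² = 52
sL = 120/116 = 30/29
sR = 120/52 = 30/13
mL = 1/2·sL + 1·sR = 1065/377
mR = 1·sL + 1·sR = 1260/377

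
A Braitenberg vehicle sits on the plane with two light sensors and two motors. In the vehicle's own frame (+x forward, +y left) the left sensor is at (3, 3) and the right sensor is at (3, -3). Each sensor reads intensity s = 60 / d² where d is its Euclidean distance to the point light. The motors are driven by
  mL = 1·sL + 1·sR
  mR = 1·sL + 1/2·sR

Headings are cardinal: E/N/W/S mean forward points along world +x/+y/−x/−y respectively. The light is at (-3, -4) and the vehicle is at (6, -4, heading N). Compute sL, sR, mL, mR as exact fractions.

4/3 20/51 88/51 26/17

left sensor world pos  = (3, -1); dL² = 45
right sensor world pos = (9, -1); dR² = 153
sL = 60/45 = 4/3
sR = 60/153 = 20/51
mL = 1·sL + 1·sR = 88/51
mR = 1·sL + 1/2·sR = 26/17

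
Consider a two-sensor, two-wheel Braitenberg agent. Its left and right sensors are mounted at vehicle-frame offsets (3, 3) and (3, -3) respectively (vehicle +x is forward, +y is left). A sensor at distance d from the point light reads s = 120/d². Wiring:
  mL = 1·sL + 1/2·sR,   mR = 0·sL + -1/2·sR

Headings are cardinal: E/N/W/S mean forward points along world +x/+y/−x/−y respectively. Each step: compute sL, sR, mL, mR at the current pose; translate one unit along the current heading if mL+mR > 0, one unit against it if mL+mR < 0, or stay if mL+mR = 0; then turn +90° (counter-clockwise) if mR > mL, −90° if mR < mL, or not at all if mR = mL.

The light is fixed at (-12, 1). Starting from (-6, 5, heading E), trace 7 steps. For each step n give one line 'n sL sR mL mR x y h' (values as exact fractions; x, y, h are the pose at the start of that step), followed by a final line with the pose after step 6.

0 12/13 60/41 882/533 -30/41 -6 5 E
1 120/101 120/17 8100/1717 -60/17 -5 5 S
2 15/2 30/13 225/26 -15/13 -5 4 W
3 8/3 40/39 124/39 -20/39 -6 4 N
4 12/13 60/41 882/533 -30/41 -6 5 E
5 120/101 120/17 8100/1717 -60/17 -5 5 S
6 15/2 30/13 225/26 -15/13 -5 4 W
final -6 4 N

n=0: pose=(-6,5,E); sL=12/13, sR=60/41; mL=882/533, mR=-30/41; mL+mR=12/13 → advance +1; mR−mL=-1272/533 → turn -1·90°
n=1: pose=(-5,5,S); sL=120/101, sR=120/17; mL=8100/1717, mR=-60/17; mL+mR=120/101 → advance +1; mR−mL=-14160/1717 → turn -1·90°
n=2: pose=(-5,4,W); sL=15/2, sR=30/13; mL=225/26, mR=-15/13; mL+mR=15/2 → advance +1; mR−mL=-255/26 → turn -1·90°
n=3: pose=(-6,4,N); sL=8/3, sR=40/39; mL=124/39, mR=-20/39; mL+mR=8/3 → advance +1; mR−mL=-48/13 → turn -1·90°
n=4: pose=(-6,5,E); sL=12/13, sR=60/41; mL=882/533, mR=-30/41; mL+mR=12/13 → advance +1; mR−mL=-1272/533 → turn -1·90°
n=5: pose=(-5,5,S); sL=120/101, sR=120/17; mL=8100/1717, mR=-60/17; mL+mR=120/101 → advance +1; mR−mL=-14160/1717 → turn -1·90°
n=6: pose=(-5,4,W); sL=15/2, sR=30/13; mL=225/26, mR=-15/13; mL+mR=15/2 → advance +1; mR−mL=-255/26 → turn -1·90°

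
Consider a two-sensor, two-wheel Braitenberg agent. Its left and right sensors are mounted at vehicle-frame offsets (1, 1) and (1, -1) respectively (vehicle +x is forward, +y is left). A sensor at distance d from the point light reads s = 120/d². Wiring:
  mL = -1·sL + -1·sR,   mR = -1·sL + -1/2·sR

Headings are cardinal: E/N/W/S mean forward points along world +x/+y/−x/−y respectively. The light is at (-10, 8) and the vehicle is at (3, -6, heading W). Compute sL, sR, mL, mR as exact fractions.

left sensor world pos  = (2, -7); dL² = 369
right sensor world pos = (2, -5); dR² = 313
sL = 120/369 = 40/123
sR = 120/313 = 120/313
mL = -1·sL + -1·sR = -27280/38499
mR = -1·sL + -1/2·sR = -19900/38499

40/123 120/313 -27280/38499 -19900/38499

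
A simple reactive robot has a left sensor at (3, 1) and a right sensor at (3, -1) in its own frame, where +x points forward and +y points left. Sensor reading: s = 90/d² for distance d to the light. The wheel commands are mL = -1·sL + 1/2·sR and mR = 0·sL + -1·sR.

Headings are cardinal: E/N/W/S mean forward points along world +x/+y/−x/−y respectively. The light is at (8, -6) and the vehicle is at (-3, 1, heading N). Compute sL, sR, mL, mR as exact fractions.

45/122 9/20 -351/2440 -9/20

left sensor world pos  = (-4, 4); dL² = 244
right sensor world pos = (-2, 4); dR² = 200
sL = 90/244 = 45/122
sR = 90/200 = 9/20
mL = -1·sL + 1/2·sR = -351/2440
mR = 0·sL + -1·sR = -9/20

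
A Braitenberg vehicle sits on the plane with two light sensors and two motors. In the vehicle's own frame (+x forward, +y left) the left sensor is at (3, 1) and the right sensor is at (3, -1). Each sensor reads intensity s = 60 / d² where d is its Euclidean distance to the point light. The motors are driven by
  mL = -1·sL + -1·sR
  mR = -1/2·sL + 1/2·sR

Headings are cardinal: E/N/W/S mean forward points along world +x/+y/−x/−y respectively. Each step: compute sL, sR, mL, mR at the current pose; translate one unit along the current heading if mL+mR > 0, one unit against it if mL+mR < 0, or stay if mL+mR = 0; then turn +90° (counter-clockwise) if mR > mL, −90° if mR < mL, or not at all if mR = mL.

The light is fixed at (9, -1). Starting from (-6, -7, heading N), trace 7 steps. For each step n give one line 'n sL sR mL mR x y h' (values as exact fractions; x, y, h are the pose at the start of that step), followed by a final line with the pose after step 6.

0 12/53 12/41 -1128/2173 72/2173 -6 -7 N
1 15/97 1/6 -187/582 7/1164 -6 -8 W
2 60/269 12/65 -7128/17485 -336/17485 -5 -8 S
3 30/73 6/17 -948/1241 -36/1241 -5 -7 E
4 12/53 12/41 -1128/2173 72/2173 -6 -7 N
5 15/97 1/6 -187/582 7/1164 -6 -8 W
6 60/269 12/65 -7128/17485 -336/17485 -5 -8 S
final -5 -7 E

n=0: pose=(-6,-7,N); sL=12/53, sR=12/41; mL=-1128/2173, mR=72/2173; mL+mR=-1056/2173 → advance -1; mR−mL=1200/2173 → turn +1·90°
n=1: pose=(-6,-8,W); sL=15/97, sR=1/6; mL=-187/582, mR=7/1164; mL+mR=-367/1164 → advance -1; mR−mL=127/388 → turn +1·90°
n=2: pose=(-5,-8,S); sL=60/269, sR=12/65; mL=-7128/17485, mR=-336/17485; mL+mR=-7464/17485 → advance -1; mR−mL=6792/17485 → turn +1·90°
n=3: pose=(-5,-7,E); sL=30/73, sR=6/17; mL=-948/1241, mR=-36/1241; mL+mR=-984/1241 → advance -1; mR−mL=912/1241 → turn +1·90°
n=4: pose=(-6,-7,N); sL=12/53, sR=12/41; mL=-1128/2173, mR=72/2173; mL+mR=-1056/2173 → advance -1; mR−mL=1200/2173 → turn +1·90°
n=5: pose=(-6,-8,W); sL=15/97, sR=1/6; mL=-187/582, mR=7/1164; mL+mR=-367/1164 → advance -1; mR−mL=127/388 → turn +1·90°
n=6: pose=(-5,-8,S); sL=60/269, sR=12/65; mL=-7128/17485, mR=-336/17485; mL+mR=-7464/17485 → advance -1; mR−mL=6792/17485 → turn +1·90°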